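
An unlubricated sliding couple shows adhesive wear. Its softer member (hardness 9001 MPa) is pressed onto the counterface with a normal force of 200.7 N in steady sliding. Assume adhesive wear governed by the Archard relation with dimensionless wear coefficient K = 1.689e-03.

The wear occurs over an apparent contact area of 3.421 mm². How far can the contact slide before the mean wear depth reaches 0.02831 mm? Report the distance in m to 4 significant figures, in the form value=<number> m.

value=2.572 m

Intermediates are displayed rounded, and every step carries full float precision. Rounded just once to 4 significant figures.
Convert: Hardness H = 9001 MPa = 9.001e+09 Pa.
Convert: Contact area A = 3.421 mm² = 3.421e-06 m².
Convert: Depth limit h_lim = 0.02831 mm = 2.831e-05 m.
Working in SI base units: W = 200.7 N, H = 9.001e+09 Pa, K = 1.689e-03.
Wearable volume V_lim = h_lim·A = 2.831e-05 · 3.421e-06 = 9.685e-11 m³.
Thus life L = V_lim·H/(K·W) = 9.685e-11 · 9.001e+09 / (1.689e-03 · 200.7) = 2.572 m.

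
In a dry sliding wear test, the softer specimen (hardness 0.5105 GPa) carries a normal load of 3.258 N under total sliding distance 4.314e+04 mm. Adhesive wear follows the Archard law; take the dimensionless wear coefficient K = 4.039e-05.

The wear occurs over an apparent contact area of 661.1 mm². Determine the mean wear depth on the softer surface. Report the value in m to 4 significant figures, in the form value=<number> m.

Each operation keeps exact precision; intermediate values are shown rounded; a lone final rounding: four significant digits.
The distance L = 4.314e+04 mm = 43.14 m.
Hardness H = 0.5105 GPa = 5.105e+08 Pa.
Contact area A = 661.1 mm² = 6.611e-04 m².
Working in SI base units: W = 3.258 N, H = 5.105e+08 Pa, K = 4.039e-05.
The Archard volume V = K·W·L/H = 4.039e-05 · 3.258 · 43.14 / 5.105e+08 = 1.112e-11 m³.
Average depth h = V/A = 1.112e-11 / 6.611e-04 = 1.682e-08 m.

value=1.682e-08 m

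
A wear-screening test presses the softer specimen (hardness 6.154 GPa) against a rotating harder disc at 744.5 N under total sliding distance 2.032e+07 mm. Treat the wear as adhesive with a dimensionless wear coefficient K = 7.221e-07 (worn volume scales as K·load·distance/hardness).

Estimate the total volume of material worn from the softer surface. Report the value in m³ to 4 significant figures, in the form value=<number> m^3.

value=1.775e-09 m^3

All working math holds full float precision, and printed values are rounded, and a lone final rounding, at 4 significant figures.
Convert: Distance L = 2.032e+07 mm = 2.032e+04 m.
Convert: Hardness H = 6.154 GPa = 6.154e+09 Pa.
In SI base units: W = 744.5 N, H = 6.154e+09 Pa, K = 7.221e-07.
The Archard volume V = K·W·L/H = 7.221e-07 · 744.5 · 2.032e+04 / 6.154e+09 = 1.775e-09 m³.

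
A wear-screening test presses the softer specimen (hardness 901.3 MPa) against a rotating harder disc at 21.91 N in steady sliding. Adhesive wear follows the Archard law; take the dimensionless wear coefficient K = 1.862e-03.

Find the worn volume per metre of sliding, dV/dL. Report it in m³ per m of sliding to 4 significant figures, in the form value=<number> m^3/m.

Intermediates are shown rounded — each operation keeps exact precision — rounded just once to four significant figures.
Hardness H = 901.3 MPa = 9.013e+08 Pa.
Collected in SI base units: W = 21.91 N, H = 9.013e+08 Pa, K = 1.862e-03.
The wear rate dV/dL = K·W/H: 1.862e-03 · 21.91 / 9.013e+08 = 4.526e-11 m³/m.

value=4.526e-11 m^3/m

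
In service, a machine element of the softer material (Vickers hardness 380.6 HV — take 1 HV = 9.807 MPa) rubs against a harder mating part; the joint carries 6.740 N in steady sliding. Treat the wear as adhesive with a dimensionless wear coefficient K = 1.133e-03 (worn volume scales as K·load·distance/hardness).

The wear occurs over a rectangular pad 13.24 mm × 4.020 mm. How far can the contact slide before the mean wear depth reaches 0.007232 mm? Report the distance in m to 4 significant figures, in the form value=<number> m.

Each operation keeps exact precision. Intermediate values are printed rounded — a lone final rounding to 4 significant figures.
Convert: Hardness H = 380.6 HV × 9.807 MPa/HV = 3733 MPa = 3.733e+09 Pa.
Convert: Pad sides 13.24 mm × 4.020 mm = 0.01324 m × 0.004020 m. Contact area A = 0.01324 m × 0.004020 m = 5.322e-05 m².
Convert: Depth limit h_lim = 0.007232 mm = 7.232e-06 m.
Collected in SI base units: W = 6.740 N, H = 3.733e+09 Pa, K = 1.133e-03.
At the depth limit, V_lim = h_lim·A = 7.232e-06 · 5.322e-05 = 3.849e-10 m³.
Life L = V_lim·H/(K·W) = 3.849e-10 · 3.733e+09 / (1.133e-03 · 6.740) = 188.1 m.

value=188.1 m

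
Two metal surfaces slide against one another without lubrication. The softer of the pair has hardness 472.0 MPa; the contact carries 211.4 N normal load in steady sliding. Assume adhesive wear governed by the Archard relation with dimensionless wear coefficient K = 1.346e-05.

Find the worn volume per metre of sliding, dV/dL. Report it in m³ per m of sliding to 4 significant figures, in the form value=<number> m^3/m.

Intermediates are printed rounded. Every step maintains exact precision, and rounded just once, at 4 significant figures.
Convert: Hardness H = 472.0 MPa = 4.720e+08 Pa.
SI base units throughout: W = 211.4 N, H = 4.720e+08 Pa, K = 1.346e-05.
Wear rate dV/dL = K·W/H, so: 1.346e-05 · 211.4 / 4.720e+08 = 6.028e-12 m³/m.

value=6.028e-12 m^3/m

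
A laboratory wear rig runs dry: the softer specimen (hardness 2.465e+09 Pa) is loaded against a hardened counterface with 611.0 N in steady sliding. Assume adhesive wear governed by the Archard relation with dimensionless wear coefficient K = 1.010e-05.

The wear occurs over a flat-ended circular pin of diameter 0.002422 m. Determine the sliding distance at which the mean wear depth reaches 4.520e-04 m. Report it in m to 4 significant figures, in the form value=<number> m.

Each operation maintains full precision. The intermediates are displayed rounded — rounded once at the end to four significant figures.
Contact area A = π·d²/4 = π·(0.002422 m)²/4 = 4.607e-06 m².
Restated in SI base units: W = 611.0 N, H = 2.465e+09 Pa, K = 1.010e-05.
Allowed volume V_lim = h_lim·A = 4.520e-04 · 4.607e-06 = 2.082e-09 m³.
Sliding life L = V_lim·H/(K·W) = 2.082e-09 · 2.465e+09 / (1.010e-05 · 611.0) = 831.8 m.

value=831.8 m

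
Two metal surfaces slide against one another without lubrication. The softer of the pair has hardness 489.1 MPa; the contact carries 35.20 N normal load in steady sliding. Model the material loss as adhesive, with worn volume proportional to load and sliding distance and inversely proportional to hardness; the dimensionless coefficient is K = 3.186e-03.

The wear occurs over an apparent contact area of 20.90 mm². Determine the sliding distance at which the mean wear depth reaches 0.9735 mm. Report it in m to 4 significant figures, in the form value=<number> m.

Intermediate values are displayed rounded. The algebra maintains full float precision; a single final rounding, at 4 significant digits.
Convert: Hardness H = 489.1 MPa = 4.891e+08 Pa.
Convert: Contact area A = 20.90 mm² = 2.090e-05 m².
Convert: Depth limit h_lim = 0.9735 mm = 9.735e-04 m.
SI base units throughout: W = 35.20 N, H = 4.891e+08 Pa, K = 3.186e-03.
Allowed volume V_lim = h_lim·A = 9.735e-04 · 2.090e-05 = 2.035e-08 m³.
Inverting, life L = V_lim·H/(K·W) = 2.035e-08 · 4.891e+08 / (3.186e-03 · 35.20) = 88.73 m.

value=88.73 m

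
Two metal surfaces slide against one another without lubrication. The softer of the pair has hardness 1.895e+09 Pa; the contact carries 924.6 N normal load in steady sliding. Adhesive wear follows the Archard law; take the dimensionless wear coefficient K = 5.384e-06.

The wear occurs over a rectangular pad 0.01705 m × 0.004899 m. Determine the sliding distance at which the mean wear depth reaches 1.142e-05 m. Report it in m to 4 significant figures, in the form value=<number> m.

value=363.1 m

Quoted intermediates are rounded. All working math maintains full precision. Rounded once at the end to four significant figures.
Contact area A = 0.01705 m × 0.004899 m = 8.353e-05 m².
Expressed in SI base units: W = 924.6 N, H = 1.895e+09 Pa, K = 5.384e-06.
Volume at the limit: V_lim = h_lim·A = 1.142e-05 · 8.353e-05 = 9.539e-10 m³.
Inverting, life L = V_lim·H/(K·W) = 9.539e-10 · 1.895e+09 / (5.384e-06 · 924.6) = 363.1 m.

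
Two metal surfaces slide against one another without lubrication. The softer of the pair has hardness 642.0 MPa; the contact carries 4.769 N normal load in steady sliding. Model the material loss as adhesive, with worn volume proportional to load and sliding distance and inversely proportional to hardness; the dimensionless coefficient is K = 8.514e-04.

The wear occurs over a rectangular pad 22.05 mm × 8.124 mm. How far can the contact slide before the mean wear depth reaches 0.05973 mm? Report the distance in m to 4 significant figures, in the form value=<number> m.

value=1692 m

Each operation maintains exact precision; intermediates are displayed rounded — a lone final rounding: four significant digits.
Convert: Hardness H = 642.0 MPa = 6.420e+08 Pa.
Convert: Pad sides 22.05 mm × 8.124 mm = 0.02205 m × 0.008124 m. Contact area A = 0.02205 m × 0.008124 m = 1.791e-04 m².
Convert: Depth limit h_lim = 0.05973 mm = 5.973e-05 m.
In SI base units, W = 4.769 N, H = 6.420e+08 Pa, K = 8.514e-04.
At the depth limit, V_lim = h_lim·A = 5.973e-05 · 1.791e-04 = 1.070e-08 m³.
Inverting, life L = V_lim·H/(K·W) = 1.070e-08 · 6.420e+08 / (8.514e-04 · 4.769) = 1692 m.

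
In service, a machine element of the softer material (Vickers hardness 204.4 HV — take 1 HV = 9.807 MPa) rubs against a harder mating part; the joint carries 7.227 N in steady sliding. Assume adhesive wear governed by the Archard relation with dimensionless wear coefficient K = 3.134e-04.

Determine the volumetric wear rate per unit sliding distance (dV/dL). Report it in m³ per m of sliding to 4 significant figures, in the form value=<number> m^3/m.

value=1.130e-12 m^3/m

The computation holds full float precision. The intermediates appear rounded — a single final rounding to 4 significant digits.
Hardness H = 204.4 HV × 9.807 MPa/HV = 2005 MPa = 2.005e+09 Pa.
SI base units throughout: W = 7.227 N, H = 2.005e+09 Pa, K = 3.134e-04.
Rate of wear dV/dL = K·W/H, so: 3.134e-04 · 7.227 / 2.005e+09 = 1.130e-12 m³/m.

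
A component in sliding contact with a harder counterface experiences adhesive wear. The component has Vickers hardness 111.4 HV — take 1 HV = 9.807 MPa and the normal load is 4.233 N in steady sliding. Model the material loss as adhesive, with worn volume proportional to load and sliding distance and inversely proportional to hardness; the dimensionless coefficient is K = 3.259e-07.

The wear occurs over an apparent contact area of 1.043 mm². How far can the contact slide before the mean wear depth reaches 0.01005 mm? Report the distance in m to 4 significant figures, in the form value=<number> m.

All working math keeps full float precision — intermediates appear rounded; rounded once at the end to 4 significant digits.
Hardness H = 111.4 HV × 9.807 MPa/HV = 1092 MPa = 1.092e+09 Pa.
Contact area A = 1.043 mm² = 1.043e-06 m².
Depth limit h_lim = 0.01005 mm = 1.005e-05 m.
Collected in SI base units: W = 4.233 N, H = 1.092e+09 Pa, K = 3.259e-07.
Allowed volume V_lim = h_lim·A = 1.005e-05 · 1.043e-06 = 1.048e-11 m³.
Thus life L = V_lim·H/(K·W) = 1.048e-11 · 1.092e+09 / (3.259e-07 · 4.233) = 8301 m.

value=8301 m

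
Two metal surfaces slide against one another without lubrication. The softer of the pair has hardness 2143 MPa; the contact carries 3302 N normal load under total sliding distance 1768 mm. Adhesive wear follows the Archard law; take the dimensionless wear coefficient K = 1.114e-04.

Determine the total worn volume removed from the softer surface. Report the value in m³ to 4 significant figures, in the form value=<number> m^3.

Intermediates are printed rounded. All arithmetic maintains exact precision; one final rounding: four significant figures.
Convert: Sliding distance L = 1768 mm = 1.768 m.
Convert: Hardness H = 2143 MPa = 2.143e+09 Pa.
In SI base units, W = 3302 N, H = 2.143e+09 Pa, K = 1.114e-04.
Archard volume V = K·W·L/H = 1.114e-04 · 3302 · 1.768 / 2.143e+09 = 3.035e-10 m³.

value=3.035e-10 m^3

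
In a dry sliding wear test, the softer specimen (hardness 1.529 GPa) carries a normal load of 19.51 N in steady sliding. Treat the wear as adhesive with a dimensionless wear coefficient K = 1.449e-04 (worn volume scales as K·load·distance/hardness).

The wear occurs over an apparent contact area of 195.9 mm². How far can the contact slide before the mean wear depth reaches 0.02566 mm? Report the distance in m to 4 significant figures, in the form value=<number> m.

value=2719 m

Each operation maintains exact precision. Intermediate values appear rounded; one last rounding to 4 significant figures.
Hardness H = 1.529 GPa = 1.529e+09 Pa.
Contact area A = 195.9 mm² = 1.959e-04 m².
Depth limit h_lim = 0.02566 mm = 2.566e-05 m.
Restated in SI base units: W = 19.51 N, H = 1.529e+09 Pa, K = 1.449e-04.
Allowed volume V_lim = h_lim·A = 2.566e-05 · 1.959e-04 = 5.027e-09 m³.
So the life L = V_lim·H/(K·W) = 5.027e-09 · 1.529e+09 / (1.449e-04 · 19.51) = 2719 m.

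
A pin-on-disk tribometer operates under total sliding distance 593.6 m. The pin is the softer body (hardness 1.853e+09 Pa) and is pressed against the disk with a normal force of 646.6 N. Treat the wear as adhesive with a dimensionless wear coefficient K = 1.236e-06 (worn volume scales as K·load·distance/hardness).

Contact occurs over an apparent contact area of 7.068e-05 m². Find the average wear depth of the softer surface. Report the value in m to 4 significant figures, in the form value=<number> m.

value=3.622e-06 m

Every step holds exact precision; intermediates appear rounded; one final rounding, at 4 significant figures.
Restated in SI base units: W = 646.6 N, H = 1.853e+09 Pa, K = 1.236e-06.
Archard relation: V = K·W·L/H = 1.236e-06 · 646.6 · 593.6 / 1.853e+09 = 2.560e-10 m³.
Depth h = V/A = 2.560e-10 / 7.068e-05 = 3.622e-06 m.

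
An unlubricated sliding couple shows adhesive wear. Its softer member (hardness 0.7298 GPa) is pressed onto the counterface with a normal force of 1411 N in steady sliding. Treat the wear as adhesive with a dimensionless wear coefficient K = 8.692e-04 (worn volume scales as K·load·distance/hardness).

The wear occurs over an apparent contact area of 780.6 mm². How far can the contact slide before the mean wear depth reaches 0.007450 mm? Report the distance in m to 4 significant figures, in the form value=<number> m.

value=3.461 m

Shown intermediates are rounded, and the algebra keeps full float precision, and rounded just once to four significant figures.
Convert: Hardness H = 0.7298 GPa = 7.298e+08 Pa.
Convert: Contact area A = 780.6 mm² = 7.806e-04 m².
Convert: Depth limit h_lim = 0.007450 mm = 7.450e-06 m.
Expressed in SI base units: W = 1411 N, H = 7.298e+08 Pa, K = 8.692e-04.
Permissible volume V_lim = h_lim·A = 7.450e-06 · 7.806e-04 = 5.815e-09 m³.
Sliding life L = V_lim·H/(K·W) = 5.815e-09 · 7.298e+08 / (8.692e-04 · 1411) = 3.461 m.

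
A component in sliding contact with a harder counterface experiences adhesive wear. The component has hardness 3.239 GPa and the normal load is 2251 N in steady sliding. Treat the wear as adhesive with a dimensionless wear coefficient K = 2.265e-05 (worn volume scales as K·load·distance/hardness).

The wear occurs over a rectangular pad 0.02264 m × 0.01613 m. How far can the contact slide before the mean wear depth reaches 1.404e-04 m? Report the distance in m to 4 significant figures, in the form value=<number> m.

value=3257 m

All working math holds full float precision; the intermediates appear rounded, and a lone final rounding, at four significant digits.
Convert: Hardness H = 3.239 GPa = 3.239e+09 Pa.
Convert: Contact area A = 0.02264 m × 0.01613 m = 3.652e-04 m².
Collected in SI base units: W = 2251 N, H = 3.239e+09 Pa, K = 2.265e-05.
Allowed volume V_lim = h_lim·A = 1.404e-04 · 3.652e-04 = 5.127e-08 m³.
Inverting, life L = V_lim·H/(K·W) = 5.127e-08 · 3.239e+09 / (2.265e-05 · 2251) = 3257 m.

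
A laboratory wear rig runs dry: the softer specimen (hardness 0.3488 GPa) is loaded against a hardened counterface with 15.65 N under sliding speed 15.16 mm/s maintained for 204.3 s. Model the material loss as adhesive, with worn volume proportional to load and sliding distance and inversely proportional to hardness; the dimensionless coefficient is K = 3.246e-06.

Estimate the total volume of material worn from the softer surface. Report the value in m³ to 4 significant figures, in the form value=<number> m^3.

Intermediates are shown rounded — all working math carries full precision — one final rounding to four significant digits.
Sliding speed v = 15.16 mm/s = 0.01516 m/s. The distance L = v·t = 0.01516 m/s × 204.3 s = 3.097 m.
Hardness H = 0.3488 GPa = 3.488e+08 Pa.
SI base units throughout: W = 15.65 N, H = 3.488e+08 Pa, K = 3.246e-06.
The Archard volume V = K·W·L/H = 3.246e-06 · 15.65 · 3.097 / 3.488e+08 = 4.511e-13 m³.

value=4.511e-13 m^3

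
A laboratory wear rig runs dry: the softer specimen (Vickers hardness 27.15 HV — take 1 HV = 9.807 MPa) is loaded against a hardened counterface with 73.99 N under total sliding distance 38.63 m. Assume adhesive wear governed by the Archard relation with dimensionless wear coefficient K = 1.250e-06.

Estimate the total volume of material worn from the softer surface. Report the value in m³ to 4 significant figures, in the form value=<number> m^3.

value=1.342e-11 m^3

Intermediate values are displayed rounded — the computation runs at full precision, and a single final rounding, at 4 significant figures.
Convert: Hardness H = 27.15 HV × 9.807 MPa/HV = 266.3 MPa = 2.663e+08 Pa.
Working in SI base units: W = 73.99 N, H = 2.663e+08 Pa, K = 1.250e-06.
By Archard's law, V = K·W·L/H = 1.250e-06 · 73.99 · 38.63 / 2.663e+08 = 1.342e-11 m³.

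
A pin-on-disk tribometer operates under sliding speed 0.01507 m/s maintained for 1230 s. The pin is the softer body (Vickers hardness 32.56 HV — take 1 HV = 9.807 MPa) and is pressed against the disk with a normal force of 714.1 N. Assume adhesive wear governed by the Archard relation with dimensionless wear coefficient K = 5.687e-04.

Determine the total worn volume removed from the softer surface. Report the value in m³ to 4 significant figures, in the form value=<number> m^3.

The computation carries full precision; displayed values are rounded; one final rounding, at 4 significant digits.
Distance L = v·t = 0.01507 m/s × 1230 s = 18.54 m.
Hardness H = 32.56 HV × 9.807 MPa/HV = 319.3 MPa = 3.193e+08 Pa.
Restated in SI base units: W = 714.1 N, H = 3.193e+08 Pa, K = 5.687e-04.
Wear volume V = K·W·L/H = 5.687e-04 · 714.1 · 18.54 / 3.193e+08 = 2.357e-08 m³.

value=2.357e-08 m^3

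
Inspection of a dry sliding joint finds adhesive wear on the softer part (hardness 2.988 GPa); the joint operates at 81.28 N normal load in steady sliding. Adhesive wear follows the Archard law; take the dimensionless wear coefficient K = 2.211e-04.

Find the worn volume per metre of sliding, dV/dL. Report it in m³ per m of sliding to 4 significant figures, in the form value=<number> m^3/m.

All arithmetic runs at full float precision, and shown intermediates are rounded, and one last rounding, at four significant figures.
Hardness H = 2.988 GPa = 2.988e+09 Pa.
Working in SI base units: W = 81.28 N, H = 2.988e+09 Pa, K = 2.211e-04.
The wear rate dV/dL = K·W/H, per unit distance: 2.211e-04 · 81.28 / 2.988e+09 = 6.014e-12 m³/m.

value=6.014e-12 m^3/m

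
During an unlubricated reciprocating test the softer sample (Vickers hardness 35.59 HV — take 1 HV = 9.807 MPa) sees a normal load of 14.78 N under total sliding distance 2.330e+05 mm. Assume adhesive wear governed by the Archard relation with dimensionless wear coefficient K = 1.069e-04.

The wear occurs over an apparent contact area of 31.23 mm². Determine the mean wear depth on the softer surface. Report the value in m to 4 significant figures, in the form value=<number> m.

The intermediates are printed rounded — all arithmetic maintains full precision; a lone final rounding to four significant figures.
The distance L = 2.330e+05 mm = 233.0 m.
Hardness H = 35.59 HV × 9.807 MPa/HV = 349.0 MPa = 3.490e+08 Pa.
Contact area A = 31.23 mm² = 3.123e-05 m².
SI base units throughout: W = 14.78 N, H = 3.490e+08 Pa, K = 1.069e-04.
Apply Archard: V = K·W·L/H = 1.069e-04 · 14.78 · 233.0 / 3.490e+08 = 1.055e-09 m³.
Mean wear depth h = V/A = 1.055e-09 / 3.123e-05 = 3.377e-05 m.

value=3.377e-05 m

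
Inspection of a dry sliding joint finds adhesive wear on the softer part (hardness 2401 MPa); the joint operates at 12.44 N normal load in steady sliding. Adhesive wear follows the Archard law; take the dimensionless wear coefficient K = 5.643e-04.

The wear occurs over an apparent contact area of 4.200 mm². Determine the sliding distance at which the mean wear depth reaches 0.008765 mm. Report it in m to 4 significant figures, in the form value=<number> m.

All arithmetic keeps exact precision. Intermediate values are shown rounded; one last rounding, at 4 significant digits.
Hardness H = 2401 MPa = 2.401e+09 Pa.
Contact area A = 4.200 mm² = 4.200e-06 m².
Depth limit h_lim = 0.008765 mm = 8.765e-06 m.
Working in SI base units: W = 12.44 N, H = 2.401e+09 Pa, K = 5.643e-04.
Wearable volume V_lim = h_lim·A = 8.765e-06 · 4.200e-06 = 3.681e-11 m³.
Inverting, life L = V_lim·H/(K·W) = 3.681e-11 · 2.401e+09 / (5.643e-04 · 12.44) = 12.59 m.

value=12.59 m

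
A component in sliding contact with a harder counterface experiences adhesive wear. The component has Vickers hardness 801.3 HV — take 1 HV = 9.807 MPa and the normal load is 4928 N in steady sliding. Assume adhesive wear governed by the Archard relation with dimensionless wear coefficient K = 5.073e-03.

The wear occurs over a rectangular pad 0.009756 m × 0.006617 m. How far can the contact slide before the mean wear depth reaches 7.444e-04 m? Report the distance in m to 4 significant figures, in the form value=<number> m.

value=15.11 m

Intermediate values are displayed rounded, and the algebra runs at exact precision. Rounded just once to four significant figures.
Hardness H = 801.3 HV × 9.807 MPa/HV = 7858 MPa = 7.858e+09 Pa.
Contact area A = 0.009756 m × 0.006617 m = 6.456e-05 m².
SI base units throughout: W = 4928 N, H = 7.858e+09 Pa, K = 5.073e-03.
At the depth limit, V_lim = h_lim·A = 7.444e-04 · 6.456e-05 = 4.806e-08 m³.
Thus life L = V_lim·H/(K·W) = 4.806e-08 · 7.858e+09 / (5.073e-03 · 4928) = 15.11 m.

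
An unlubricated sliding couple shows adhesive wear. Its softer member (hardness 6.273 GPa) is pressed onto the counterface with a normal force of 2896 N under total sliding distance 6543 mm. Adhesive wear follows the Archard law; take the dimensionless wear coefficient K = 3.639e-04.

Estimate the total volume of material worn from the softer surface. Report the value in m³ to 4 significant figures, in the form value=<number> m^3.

value=1.099e-09 m^3

The computation maintains full precision. The intermediates are printed rounded. Rounded just once: four significant figures.
Sliding distance L = 6543 mm = 6.543 m.
Hardness H = 6.273 GPa = 6.273e+09 Pa.
Restated in SI base units: W = 2896 N, H = 6.273e+09 Pa, K = 3.639e-04.
The Archard volume V = K·W·L/H = 3.639e-04 · 2896 · 6.543 / 6.273e+09 = 1.099e-09 m³.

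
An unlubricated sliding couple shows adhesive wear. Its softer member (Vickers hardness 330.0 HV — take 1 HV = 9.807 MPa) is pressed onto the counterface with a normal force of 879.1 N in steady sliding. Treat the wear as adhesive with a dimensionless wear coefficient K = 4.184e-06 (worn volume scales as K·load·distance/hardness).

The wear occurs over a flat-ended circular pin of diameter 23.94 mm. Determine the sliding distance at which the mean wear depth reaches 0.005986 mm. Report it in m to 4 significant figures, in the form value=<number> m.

Shown intermediates are rounded, and the computation holds exact precision; one final rounding, at four significant digits.
Convert: Hardness H = 330.0 HV × 9.807 MPa/HV = 3236 MPa = 3.236e+09 Pa.
Convert: Pin diameter d = 23.94 mm = 0.02394 m. Contact area A = π·d²/4 = π·(0.02394 m)²/4 = 4.501e-04 m².
Convert: Depth limit h_lim = 0.005986 mm = 5.986e-06 m.
Collected in SI base units: W = 879.1 N, H = 3.236e+09 Pa, K = 4.184e-06.
Allowed volume V_lim = h_lim·A = 5.986e-06 · 4.501e-04 = 2.694e-09 m³.
Inverting, life L = V_lim·H/(K·W) = 2.694e-09 · 3.236e+09 / (4.184e-06 · 879.1) = 2371 m.

value=2371 m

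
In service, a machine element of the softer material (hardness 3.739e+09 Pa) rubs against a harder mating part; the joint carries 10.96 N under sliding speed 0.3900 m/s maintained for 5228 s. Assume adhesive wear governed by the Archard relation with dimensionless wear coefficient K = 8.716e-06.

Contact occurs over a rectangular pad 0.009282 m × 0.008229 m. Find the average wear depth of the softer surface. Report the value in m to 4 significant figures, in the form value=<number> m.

value=6.820e-07 m

The algebra maintains full float precision; intermediates are shown rounded — one final rounding to four significant digits.
The distance L = v·t = 0.3900 m/s × 5228 s = 2039 m.
Contact area A = 0.009282 m × 0.008229 m = 7.638e-05 m².
SI base units throughout: W = 10.96 N, H = 3.739e+09 Pa, K = 8.716e-06.
Wear volume V = K·W·L/H = 8.716e-06 · 10.96 · 2039 / 3.739e+09 = 5.209e-11 m³.
Average depth h = V/A = 5.209e-11 / 7.638e-05 = 6.820e-07 m.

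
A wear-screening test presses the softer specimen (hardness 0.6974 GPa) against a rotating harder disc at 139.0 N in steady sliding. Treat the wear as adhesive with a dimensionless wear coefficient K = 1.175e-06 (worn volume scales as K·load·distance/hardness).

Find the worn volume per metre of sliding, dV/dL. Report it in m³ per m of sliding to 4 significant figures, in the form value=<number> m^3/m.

value=2.342e-13 m^3/m

Printed values are rounded, and the computation maintains exact precision. Rounded just once to 4 significant figures.
Convert: Hardness H = 0.6974 GPa = 6.974e+08 Pa.
In SI base units: W = 139.0 N, H = 6.974e+08 Pa, K = 1.175e-06.
Volumetric rate dV/dL = K·W/H, per unit distance: 1.175e-06 · 139.0 / 6.974e+08 = 2.342e-13 m³/m.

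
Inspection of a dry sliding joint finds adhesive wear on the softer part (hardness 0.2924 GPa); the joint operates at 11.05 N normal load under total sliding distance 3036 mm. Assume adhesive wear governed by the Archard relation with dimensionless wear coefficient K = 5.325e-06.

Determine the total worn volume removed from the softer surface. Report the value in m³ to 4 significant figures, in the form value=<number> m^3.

value=6.110e-13 m^3

Intermediate values are shown rounded; each operation holds full precision. Rounded just once, at 4 significant digits.
Distance covered L = 3036 mm = 3.036 m.
Hardness H = 0.2924 GPa = 2.924e+08 Pa.
Expressed in SI base units: W = 11.05 N, H = 2.924e+08 Pa, K = 5.325e-06.
The Archard volume V = K·W·L/H = 5.325e-06 · 11.05 · 3.036 / 2.924e+08 = 6.110e-13 m³.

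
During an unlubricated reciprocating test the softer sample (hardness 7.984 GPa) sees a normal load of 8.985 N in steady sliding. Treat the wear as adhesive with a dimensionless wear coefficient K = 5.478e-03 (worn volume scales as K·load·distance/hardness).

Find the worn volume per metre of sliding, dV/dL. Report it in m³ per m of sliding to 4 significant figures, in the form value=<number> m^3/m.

value=6.165e-12 m^3/m

The intermediates are shown rounded. All arithmetic keeps full precision. Rounded just once: four significant digits.
Convert: Hardness H = 7.984 GPa = 7.984e+09 Pa.
In SI base units: W = 8.985 N, H = 7.984e+09 Pa, K = 5.478e-03.
Volumetric rate dV/dL = K·W/H: 5.478e-03 · 8.985 / 7.984e+09 = 6.165e-12 m³/m.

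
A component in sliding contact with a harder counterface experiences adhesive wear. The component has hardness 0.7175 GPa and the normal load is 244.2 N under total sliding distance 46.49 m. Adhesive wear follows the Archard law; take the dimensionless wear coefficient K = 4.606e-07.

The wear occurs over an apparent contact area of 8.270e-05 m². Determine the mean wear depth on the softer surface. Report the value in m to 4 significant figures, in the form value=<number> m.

value=8.813e-08 m

Quoted intermediates are rounded; all working math keeps full float precision — one last rounding: four significant figures.
Convert: Hardness H = 0.7175 GPa = 7.175e+08 Pa.
SI base units throughout: W = 244.2 N, H = 7.175e+08 Pa, K = 4.606e-07.
By Archard's law, V = K·W·L/H = 4.606e-07 · 244.2 · 46.49 / 7.175e+08 = 7.288e-12 m³.
Depth h = V/A = 7.288e-12 / 8.270e-05 = 8.813e-08 m.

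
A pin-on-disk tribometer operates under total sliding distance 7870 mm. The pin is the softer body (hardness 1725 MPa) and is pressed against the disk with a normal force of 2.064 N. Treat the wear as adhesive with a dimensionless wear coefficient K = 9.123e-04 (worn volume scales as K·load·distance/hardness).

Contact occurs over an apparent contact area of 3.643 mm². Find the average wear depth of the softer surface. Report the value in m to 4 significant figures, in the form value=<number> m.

The intermediates appear rounded — each operation keeps exact precision; one last rounding: four significant figures.
Convert: Distance covered L = 7870 mm = 7.870 m.
Convert: Hardness H = 1725 MPa = 1.725e+09 Pa.
Convert: Contact area A = 3.643 mm² = 3.643e-06 m².
Restated in SI base units: W = 2.064 N, H = 1.725e+09 Pa, K = 9.123e-04.
Archard volume V = K·W·L/H = 9.123e-04 · 2.064 · 7.870 / 1.725e+09 = 8.591e-12 m³.
Wear depth h = V/A = 8.591e-12 / 3.643e-06 = 2.358e-06 m.

value=2.358e-06 m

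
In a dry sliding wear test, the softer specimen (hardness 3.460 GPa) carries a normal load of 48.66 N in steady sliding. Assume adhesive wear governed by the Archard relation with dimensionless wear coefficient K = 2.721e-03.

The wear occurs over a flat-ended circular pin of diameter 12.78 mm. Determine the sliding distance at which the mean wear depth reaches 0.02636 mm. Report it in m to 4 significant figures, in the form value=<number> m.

Intermediates are displayed rounded — the computation holds full float precision, and a lone final rounding: 4 significant digits.
Hardness H = 3.460 GPa = 3.460e+09 Pa.
Pin diameter d = 12.78 mm = 0.01278 m. Contact area A = π·d²/4 = π·(0.01278 m)²/4 = 1.283e-04 m².
Depth limit h_lim = 0.02636 mm = 2.636e-05 m.
Collected in SI base units: W = 48.66 N, H = 3.460e+09 Pa, K = 2.721e-03.
Wearable volume V_lim = h_lim·A = 2.636e-05 · 1.283e-04 = 3.381e-09 m³.
Thus life L = V_lim·H/(K·W) = 3.381e-09 · 3.460e+09 / (2.721e-03 · 48.66) = 88.36 m.

value=88.36 m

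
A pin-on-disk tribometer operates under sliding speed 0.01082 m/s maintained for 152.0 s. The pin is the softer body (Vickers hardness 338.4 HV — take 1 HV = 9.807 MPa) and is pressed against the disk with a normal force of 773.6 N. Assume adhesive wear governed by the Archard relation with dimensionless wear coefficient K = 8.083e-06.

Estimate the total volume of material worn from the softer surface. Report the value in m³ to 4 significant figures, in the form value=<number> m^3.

value=3.099e-12 m^3

Each operation runs at full precision. Intermediates are displayed rounded; a lone final rounding to four significant figures.
The distance L = v·t = 0.01082 m/s × 152.0 s = 1.645 m.
Hardness H = 338.4 HV × 9.807 MPa/HV = 3319 MPa = 3.319e+09 Pa.
In SI base units, W = 773.6 N, H = 3.319e+09 Pa, K = 8.083e-06.
Wear volume V = K·W·L/H = 8.083e-06 · 773.6 · 1.645 / 3.319e+09 = 3.099e-12 m³.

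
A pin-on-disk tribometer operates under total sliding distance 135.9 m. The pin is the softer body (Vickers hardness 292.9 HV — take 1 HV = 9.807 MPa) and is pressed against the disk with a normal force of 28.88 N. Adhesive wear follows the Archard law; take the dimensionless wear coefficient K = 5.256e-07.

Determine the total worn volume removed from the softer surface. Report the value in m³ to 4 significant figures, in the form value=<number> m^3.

Intermediates are printed rounded. The algebra keeps exact precision. Rounded just once, at 4 significant digits.
Hardness H = 292.9 HV × 9.807 MPa/HV = 2872 MPa = 2.872e+09 Pa.
Expressed in SI base units: W = 28.88 N, H = 2.872e+09 Pa, K = 5.256e-07.
The Archard volume V = K·W·L/H = 5.256e-07 · 28.88 · 135.9 / 2.872e+09 = 7.182e-13 m³.

value=7.182e-13 m^3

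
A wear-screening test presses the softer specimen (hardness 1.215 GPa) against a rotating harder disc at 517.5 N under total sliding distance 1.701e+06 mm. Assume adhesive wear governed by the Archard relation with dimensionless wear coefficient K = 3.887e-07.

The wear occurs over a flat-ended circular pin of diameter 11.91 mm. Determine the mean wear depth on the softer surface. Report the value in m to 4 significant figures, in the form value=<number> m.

Intermediate values appear rounded. Each operation runs at full float precision, and a lone final rounding, at four significant figures.
Convert: Distance L = 1.701e+06 mm = 1701 m.
Convert: Hardness H = 1.215 GPa = 1.215e+09 Pa.
Convert: Pin diameter d = 11.91 mm = 0.01191 m. Contact area A = π·d²/4 = π·(0.01191 m)²/4 = 1.114e-04 m².
Restated in SI base units: W = 517.5 N, H = 1.215e+09 Pa, K = 3.887e-07.
Apply Archard: V = K·W·L/H = 3.887e-07 · 517.5 · 1701 / 1.215e+09 = 2.816e-10 m³.
Depth h = V/A = 2.816e-10 / 1.114e-04 = 2.528e-06 m.

value=2.528e-06 m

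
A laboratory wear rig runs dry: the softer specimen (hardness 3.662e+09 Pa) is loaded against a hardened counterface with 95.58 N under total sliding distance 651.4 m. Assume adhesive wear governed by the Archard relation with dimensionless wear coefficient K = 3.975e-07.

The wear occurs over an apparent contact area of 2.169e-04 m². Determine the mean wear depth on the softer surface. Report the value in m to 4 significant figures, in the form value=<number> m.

The intermediates are displayed rounded; all working math maintains full float precision, and a lone final rounding, at four significant figures.
Expressed in SI base units: W = 95.58 N, H = 3.662e+09 Pa, K = 3.975e-07.
By Archard's law, V = K·W·L/H = 3.975e-07 · 95.58 · 651.4 / 3.662e+09 = 6.758e-12 m³.
Depth h = V/A = 6.758e-12 / 2.169e-04 = 3.116e-08 m.

value=3.116e-08 m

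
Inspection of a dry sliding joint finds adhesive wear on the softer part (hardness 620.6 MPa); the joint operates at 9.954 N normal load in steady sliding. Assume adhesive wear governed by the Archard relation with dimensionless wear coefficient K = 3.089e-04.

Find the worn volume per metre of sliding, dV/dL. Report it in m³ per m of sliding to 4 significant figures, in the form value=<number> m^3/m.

value=4.955e-12 m^3/m

Every step carries full float precision. Intermediates are printed rounded. Rounded just once to 4 significant figures.
Hardness H = 620.6 MPa = 6.206e+08 Pa.
In SI base units, W = 9.954 N, H = 6.206e+08 Pa, K = 3.089e-04.
Wear rate dV/dL = K·W/H, so: 3.089e-04 · 9.954 / 6.206e+08 = 4.955e-12 m³/m.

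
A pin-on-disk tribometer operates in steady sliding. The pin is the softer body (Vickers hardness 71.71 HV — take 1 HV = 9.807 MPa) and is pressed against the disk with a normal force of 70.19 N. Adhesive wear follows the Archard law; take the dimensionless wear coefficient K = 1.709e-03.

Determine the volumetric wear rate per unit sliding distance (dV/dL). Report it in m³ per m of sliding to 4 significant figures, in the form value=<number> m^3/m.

value=1.706e-10 m^3/m

The intermediates are printed rounded — each operation maintains full precision; rounded just once to four significant digits.
Convert: Hardness H = 71.71 HV × 9.807 MPa/HV = 703.3 MPa = 7.033e+08 Pa.
Restated in SI base units: W = 70.19 N, H = 7.033e+08 Pa, K = 1.709e-03.
Volumetric rate dV/dL = K·W/H — distance-free: 1.709e-03 · 70.19 / 7.033e+08 = 1.706e-10 m³/m.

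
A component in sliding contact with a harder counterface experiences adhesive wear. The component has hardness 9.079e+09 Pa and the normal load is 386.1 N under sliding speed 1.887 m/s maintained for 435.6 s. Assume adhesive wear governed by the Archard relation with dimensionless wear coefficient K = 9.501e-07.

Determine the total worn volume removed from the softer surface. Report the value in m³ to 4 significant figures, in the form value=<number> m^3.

Each operation keeps full precision, and intermediates are shown rounded. Rounded just once: 4 significant figures.
Convert: Distance covered L = v·t = 1.887 m/s × 435.6 s = 822.0 m.
As SI base values: W = 386.1 N, H = 9.079e+09 Pa, K = 9.501e-07.
Wear volume V = K·W·L/H = 9.501e-07 · 386.1 · 822.0 / 9.079e+09 = 3.321e-11 m³.

value=3.321e-11 m^3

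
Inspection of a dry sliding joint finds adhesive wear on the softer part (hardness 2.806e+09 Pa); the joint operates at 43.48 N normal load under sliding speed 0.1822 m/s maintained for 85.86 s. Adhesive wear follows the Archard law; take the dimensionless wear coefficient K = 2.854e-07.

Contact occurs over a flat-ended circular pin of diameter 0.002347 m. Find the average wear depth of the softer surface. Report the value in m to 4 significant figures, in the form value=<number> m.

Quoted intermediates are rounded; the computation carries exact precision, and one final rounding to 4 significant figures.
Path length L = v·t = 0.1822 m/s × 85.86 s = 15.64 m.
Contact area A = π·d²/4 = π·(0.002347 m)²/4 = 4.326e-06 m².
Restated in SI base units: W = 43.48 N, H = 2.806e+09 Pa, K = 2.854e-07.
By Archard's law, V = K·W·L/H = 2.854e-07 · 43.48 · 15.64 / 2.806e+09 = 6.918e-14 m³.
Depth of wear h = V/A = 6.918e-14 / 4.326e-06 = 1.599e-08 m.

value=1.599e-08 m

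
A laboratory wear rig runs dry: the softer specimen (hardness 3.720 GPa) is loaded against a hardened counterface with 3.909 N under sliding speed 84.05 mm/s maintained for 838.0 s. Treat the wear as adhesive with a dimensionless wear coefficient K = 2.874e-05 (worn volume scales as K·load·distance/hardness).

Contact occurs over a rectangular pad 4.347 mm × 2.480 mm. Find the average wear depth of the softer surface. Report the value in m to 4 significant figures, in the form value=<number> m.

value=1.973e-07 m

Every step carries exact precision; printed values are rounded — a single final rounding to 4 significant figures.
Convert: Sliding speed v = 84.05 mm/s = 0.08405 m/s. Total distance L = v·t = 0.08405 m/s × 838.0 s = 70.43 m.
Convert: Hardness H = 3.720 GPa = 3.720e+09 Pa.
Convert: Pad sides 4.347 mm × 2.480 mm = 0.004347 m × 0.002480 m. Contact area A = 0.004347 m × 0.002480 m = 1.078e-05 m².
Expressed in SI base units: W = 3.909 N, H = 3.720e+09 Pa, K = 2.874e-05.
Wear volume V = K·W·L/H = 2.874e-05 · 3.909 · 70.43 / 3.720e+09 = 2.127e-12 m³.
Mean depth h = V/A = 2.127e-12 / 1.078e-05 = 1.973e-07 m.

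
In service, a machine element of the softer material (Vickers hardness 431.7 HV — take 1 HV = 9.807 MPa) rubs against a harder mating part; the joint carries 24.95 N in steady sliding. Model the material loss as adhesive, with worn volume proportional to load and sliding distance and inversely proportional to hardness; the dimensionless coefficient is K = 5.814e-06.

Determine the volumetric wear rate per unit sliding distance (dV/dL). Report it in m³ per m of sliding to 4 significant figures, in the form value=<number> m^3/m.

All working math maintains full float precision. Quoted intermediates are rounded; rounded just once: four significant figures.
Hardness H = 431.7 HV × 9.807 MPa/HV = 4234 MPa = 4.234e+09 Pa.
In SI base units, W = 24.95 N, H = 4.234e+09 Pa, K = 5.814e-06.
Rate of wear dV/dL = K·W/H: 5.814e-06 · 24.95 / 4.234e+09 = 3.426e-14 m³/m.

value=3.426e-14 m^3/m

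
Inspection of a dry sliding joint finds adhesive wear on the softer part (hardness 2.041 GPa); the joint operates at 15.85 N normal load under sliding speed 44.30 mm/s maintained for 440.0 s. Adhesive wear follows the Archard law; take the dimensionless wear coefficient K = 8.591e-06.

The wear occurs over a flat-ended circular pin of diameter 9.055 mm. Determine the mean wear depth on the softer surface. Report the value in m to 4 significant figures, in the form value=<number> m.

All arithmetic carries full precision — intermediate values appear rounded — a single final rounding to four significant figures.
Sliding speed v = 44.30 mm/s = 0.04430 m/s. Distance L = v·t = 0.04430 m/s × 440.0 s = 19.49 m.
Hardness H = 2.041 GPa = 2.041e+09 Pa.
Pin diameter d = 9.055 mm = 0.009055 m. Contact area A = π·d²/4 = π·(0.009055 m)²/4 = 6.440e-05 m².
Collected in SI base units: W = 15.85 N, H = 2.041e+09 Pa, K = 8.591e-06.
The Archard volume V = K·W·L/H = 8.591e-06 · 15.85 · 19.49 / 2.041e+09 = 1.300e-12 m³.
Depth h = V/A = 1.300e-12 / 6.440e-05 = 2.019e-08 m.

value=2.019e-08 m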